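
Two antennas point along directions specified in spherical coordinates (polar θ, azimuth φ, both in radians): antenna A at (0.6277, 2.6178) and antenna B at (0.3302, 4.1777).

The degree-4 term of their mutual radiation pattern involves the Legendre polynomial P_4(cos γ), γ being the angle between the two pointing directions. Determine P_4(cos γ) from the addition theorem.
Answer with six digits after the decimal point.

-0.315394

Expand P_4 via completeness: Σ_{m} conj(Y_{4,m}) at Ω₁ times Y_{4,m} at Ω₂ —
  term(m=-4) = 0.00026 + 0.00001j   from Y*(Ω₁)=-0.02636 - 0.04557j, Y(Ω₂)=-0.00263 + 0.00412j
  term(m=-3) = -0.00027 + 0.00828j   from Y*(Ω₁)=0.00012 + 0.20521j, Y(Ω₂)=0.04034 + 0.00134j
  term(m=-2) = -0.07657 - 0.00167j   from Y*(Ω₁)=0.20672 - 0.35836j, Y(Ω₂)=-0.08898 - 0.16234j
  term(m=-1) = 0.00184 - 0.16888j   from Y*(Ω₁)=-0.30877 + 0.17835j, Y(Ω₂)=-0.24135 + 0.40753j
  term(m=+0) = -0.07640 + 0.00000j   from Y*(Ω₁)=-0.17270 + 0.00000j, Y(Ω₂)=0.44237 + 0.00000j
  term(m=+1) = 0.00184 + 0.16888j   from Y*(Ω₁)=0.30877 + 0.17835j, Y(Ω₂)=0.24135 + 0.40753j
  term(m=+2) = -0.07657 + 0.00167j   from Y*(Ω₁)=0.20672 + 0.35836j, Y(Ω₂)=-0.08898 + 0.16234j
  term(m=+3) = -0.00027 - 0.00828j   from Y*(Ω₁)=-0.00012 + 0.20521j, Y(Ω₂)=-0.04034 + 0.00134j
  term(m=+4) = 0.00026 - 0.00001j   from Y*(Ω₁)=-0.02636 + 0.04557j, Y(Ω₂)=-0.00263 - 0.00412j
Total Σ_m = -0.22588 + 0.00000j. Multiply by 1.396263: -0.31539 + 0.00000j. P_4(cos γ) = -0.315394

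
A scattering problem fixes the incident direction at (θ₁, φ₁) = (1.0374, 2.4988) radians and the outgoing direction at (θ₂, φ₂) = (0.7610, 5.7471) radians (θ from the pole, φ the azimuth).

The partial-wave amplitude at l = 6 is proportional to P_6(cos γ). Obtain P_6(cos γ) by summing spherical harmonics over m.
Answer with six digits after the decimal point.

-0.034606

Summing Y*_{l m}(θ₁,φ₁)·Y_{l m}(θ₂,φ₂) over m ∈ [−6, 6]; prefactor 4π/(2·6+1) = 0.966644:
  m=-6: -0.14868 + 0.12913j × -0.05183 - 0.00389j = 0.00821 - 0.00611j  (running Σ = 0.00821 - 0.00611j)
  m=-5: 0.40176 - 0.02913j × -0.16930 + 0.08412j = -0.06557 + 0.03873j  (running Σ = -0.05736 + 0.03261j)
  m=-4: -0.30441 - 0.19530j × -0.20881 + 0.32325j = 0.12669 - 0.05762j  (running Σ = 0.06934 - 0.02500j)
  m=-3: -0.01156 - 0.03093j × -0.01604 + 0.42801j = 0.01342 - 0.00445j  (running Σ = 0.08276 - 0.02946j)
  m=-2: -0.09838 + 0.33553j × 0.04707 + 0.08645j = -0.03364 + 0.00729j  (running Σ = 0.04912 - 0.02217j)
  m=-1: 0.07945 - 0.05950j × -0.29313 - 0.17415j = -0.03365 + 0.00360j  (running Σ = 0.01547 - 0.01856j)
  m=0: 0.32314 + 0.00000j × -0.20655 + 0.00000j = -0.06674 + 0.00000j  (running Σ = -0.05127 - 0.01856j)
  m=1: -0.07945 - 0.05950j × 0.29313 - 0.17415j = -0.03365 - 0.00360j  (running Σ = -0.08492 - 0.02217j)
  m=2: -0.09838 - 0.33553j × 0.04707 - 0.08645j = -0.03364 - 0.00729j  (running Σ = -0.11856 - 0.02946j)
  m=3: 0.01156 - 0.03093j × 0.01604 + 0.42801j = 0.01342 + 0.00445j  (running Σ = -0.10514 - 0.02500j)
  m=4: -0.30441 + 0.19530j × -0.20881 - 0.32325j = 0.12669 + 0.05762j  (running Σ = 0.02156 + 0.03261j)
  m=5: -0.40176 - 0.02913j × 0.16930 + 0.08412j = -0.06557 - 0.03873j  (running Σ = -0.04401 - 0.00611j)
  m=6: -0.14868 - 0.12913j × -0.05183 + 0.00389j = 0.00821 + 0.00611j  (running Σ = -0.03580 - 0.00000j)
Σ over m = -0.03580 - 0.00000j; ×(4π/13) → -0.03461 - 0.00000j. Real part: -0.034606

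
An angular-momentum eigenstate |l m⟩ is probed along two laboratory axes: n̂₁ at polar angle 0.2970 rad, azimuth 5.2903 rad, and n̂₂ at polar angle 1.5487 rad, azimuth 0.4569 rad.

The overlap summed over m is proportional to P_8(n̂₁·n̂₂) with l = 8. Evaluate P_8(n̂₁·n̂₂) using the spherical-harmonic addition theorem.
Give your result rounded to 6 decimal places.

Term-by-term m-sum for l=8 (normalisation 4π/17 = 0.739198):
  m=-8: Y*=-0.00000 - 0.00003j  Y=-0.44805 + 0.25275j  product 0.00001 + 0.00001j
  m=-7: Y*=0.00028 - 0.00022j  Y=-0.04540 + 0.00258j  product -0.00001 + 0.00001j
  m=-6: Y*=0.00285 + 0.00096j  Y=0.34363 + 0.14536j  product 0.00084 + 0.00074j
  m=-5: Y*=0.00446 + 0.01732j  Y=0.03516 + 0.04060j  product -0.00055 + 0.00079j
  m=-4: Y*=-0.05287 + 0.05781j  Y=-0.08475 - 0.32273j  product 0.02314 + 0.01216j
  m=-3: Y*=-0.24443 - 0.04018j  Y=0.01145 - 0.05646j  product -0.00507 + 0.01334j
  m=-2: Y*=-0.21088 - 0.47867j  Y=-0.19373 + 0.25118j  product 0.16108 + 0.03977j
  m=-1: Y*=0.31496 - 0.48293j  Y=-0.05321 + 0.02616j  product -0.00413 + 0.03393j
  m=+0: Y*=-0.07171 + 0.00000j  Y=0.31246 + 0.00000j  product -0.02241 + 0.00000j
  m=+1: Y*=-0.31496 - 0.48293j  Y=0.05321 + 0.02616j  product -0.00413 - 0.03393j
  m=+2: Y*=-0.21088 + 0.47867j  Y=-0.19373 - 0.25118j  product 0.16108 - 0.03977j
  m=+3: Y*=0.24443 - 0.04018j  Y=-0.01145 - 0.05646j  product -0.00507 - 0.01334j
  m=+4: Y*=-0.05287 - 0.05781j  Y=-0.08475 + 0.32273j  product 0.02314 - 0.01216j
  m=+5: Y*=-0.00446 + 0.01732j  Y=-0.03516 + 0.04060j  product -0.00055 - 0.00079j
  m=+6: Y*=0.00285 - 0.00096j  Y=0.34363 - 0.14536j  product 0.00084 - 0.00074j
  m=+7: Y*=-0.00028 - 0.00022j  Y=0.04540 + 0.00258j  product -0.00001 - 0.00001j
  m=+8: Y*=-0.00000 + 0.00003j  Y=-0.44805 - 0.25275j  product 0.00001 - 0.00001j
Σ over m = 0.32822 + 0.00000j; ×(4π/17) → 0.24262 + 0.00000j. Real part: 0.242620

0.242620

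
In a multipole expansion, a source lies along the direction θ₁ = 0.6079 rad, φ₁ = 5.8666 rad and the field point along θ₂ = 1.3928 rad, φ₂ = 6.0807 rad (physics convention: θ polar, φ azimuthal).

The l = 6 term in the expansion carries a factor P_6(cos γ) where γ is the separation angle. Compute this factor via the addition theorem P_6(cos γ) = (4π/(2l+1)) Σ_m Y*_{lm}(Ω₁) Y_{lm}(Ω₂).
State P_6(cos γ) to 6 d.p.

Summing Y*_{l m}(θ₁,φ₁)·Y_{l m}(θ₂,φ₂) over m ∈ [−6, 6]; prefactor 4π/(2·6+1) = 0.966644:
  term(m=-6) = +0.002078-0.007063i   from Y*(Ω₁)=-0.013429-0.010042i, Y(Ω₂)=+0.152977+0.411548i
  term(m=-5) = +0.010958-0.020043i   from Y*(Ω₁)=-0.040911-0.072774i, Y(Ω₂)=+0.144965+0.232062i
  term(m=-4) = -0.034978+0.040334i   from Y*(Ω₁)=-0.023223-0.242313i, Y(Ω₂)=-0.151231-0.158843i
  term(m=-3) = -0.102738+0.076861i   from Y*(Ω₁)=+0.138684-0.417039i, Y(Ω₂)=-0.239715-0.166635i
  term(m=-2) = +0.055009-0.025109i   from Y*(Ω₁)=+0.275352-0.303003i, Y(Ω₂)=+0.135745+0.058189i
  term(m=-1) = -0.012856+0.002795i   from Y*(Ω₁)=-0.040956+0.018122i, Y(Ω₂)=+0.287763+0.059077i
  term(m=+0) = +0.053612+0.000000i   from Y*(Ω₁)=-0.419423-0.000000i, Y(Ω₂)=-0.127823+0.000000i
  term(m=+1) = -0.012856-0.002795i   from Y*(Ω₁)=+0.040956+0.018122i, Y(Ω₂)=-0.287763+0.059077i
  term(m=+2) = +0.055009+0.025109i   from Y*(Ω₁)=+0.275352+0.303003i, Y(Ω₂)=+0.135745-0.058189i
  term(m=+3) = -0.102738-0.076861i   from Y*(Ω₁)=-0.138684-0.417039i, Y(Ω₂)=+0.239715-0.166635i
  term(m=+4) = -0.034978-0.040334i   from Y*(Ω₁)=-0.023223+0.242313i, Y(Ω₂)=-0.151231+0.158843i
  term(m=+5) = +0.010958+0.020043i   from Y*(Ω₁)=+0.040911-0.072774i, Y(Ω₂)=-0.144965+0.232062i
  term(m=+6) = +0.002078+0.007063i   from Y*(Ω₁)=-0.013429+0.010042i, Y(Ω₂)=+0.152977-0.411548i
Accumulated sum -0.111442+0.000000i; after 4π/(2l+1) scaling, -0.107724+0.000000i ⇒ P_6 = -0.107724

-0.107724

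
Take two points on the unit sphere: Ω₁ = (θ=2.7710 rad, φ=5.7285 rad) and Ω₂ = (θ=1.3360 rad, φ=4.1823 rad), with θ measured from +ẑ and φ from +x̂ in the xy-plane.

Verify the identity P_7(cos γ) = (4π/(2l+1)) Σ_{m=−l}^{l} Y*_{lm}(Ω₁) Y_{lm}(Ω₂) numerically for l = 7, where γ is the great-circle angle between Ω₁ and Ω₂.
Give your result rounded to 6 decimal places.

0.294249

Expand P_7 via completeness: Σ_{m} conj(Y_{7,m}) at Ω₁ times Y_{7,m} at Ω₂ —
  [-7]  conj(Y_{7,-7})(Ω₁) = (-0.000301, 0.000276) ; Y_{7,-7}(Ω₂) = (-0.221750, 0.346701) ; Δ = (-0.000029, -0.000166)
  [-6]  conj(Y_{7,-6})(Ω₁) = (0.003867, -0.000730) ; Y_{7,-6}(Ω₂) = (0.368074, 0.014341) ; Δ = (0.001434, -0.000213)
  [-5]  conj(Y_{7,-5})(Ω₁) = (-0.021960, -0.008471) ; Y_{7,-5}(Ω₂) = (0.044632, 0.083445) ; Δ = (-0.000273, -0.002211)
  [-4]  conj(Y_{7,-4})(Ω₁) = (0.058917, 0.077833) ; Y_{7,-4}(Ω₂) = (0.183210, -0.299119) ; Δ = (0.034076, -0.003363)
  [-3]  conj(Y_{7,-3})(Ω₁) = (-0.026235, -0.280491) ; Y_{7,-3}(Ω₂) = (-0.015595, -0.000304) ; Δ = (0.000324, 0.004382)
  [-2]  conj(Y_{7,-2})(Ω₁) = (-0.233144, 0.468889) ; Y_{7,-2}(Ω₂) = (-0.159265, -0.284315) ; Δ = (0.170444, -0.008391)
  [-1]  conj(Y_{7,-1})(Ω₁) = (0.393181, -0.243603) ; Y_{7,-1}(Ω₂) = (-0.029043, 0.049559) ; Δ = (0.000653, 0.026561)
  [+0]  conj(Y_{7,0})(Ω₁) = (0.196066, -0.000000) ; Y_{7,0}(Ω₂) = (-0.316339, 0.000000) ; Δ = (-0.062023, 0.000000)
  [+1]  conj(Y_{7,1})(Ω₁) = (-0.393181, -0.243603) ; Y_{7,1}(Ω₂) = (0.029043, 0.049559) ; Δ = (0.000653, -0.026561)
  [+2]  conj(Y_{7,2})(Ω₁) = (-0.233144, -0.468889) ; Y_{7,2}(Ω₂) = (-0.159265, 0.284315) ; Δ = (0.170444, 0.008391)
  [+3]  conj(Y_{7,3})(Ω₁) = (0.026235, -0.280491) ; Y_{7,3}(Ω₂) = (0.015595, -0.000304) ; Δ = (0.000324, -0.004382)
  [+4]  conj(Y_{7,4})(Ω₁) = (0.058917, -0.077833) ; Y_{7,4}(Ω₂) = (0.183210, 0.299119) ; Δ = (0.034076, 0.003363)
  [+5]  conj(Y_{7,5})(Ω₁) = (0.021960, -0.008471) ; Y_{7,5}(Ω₂) = (-0.044632, 0.083445) ; Δ = (-0.000273, 0.002211)
  [+6]  conj(Y_{7,6})(Ω₁) = (0.003867, 0.000730) ; Y_{7,6}(Ω₂) = (0.368074, -0.014341) ; Δ = (0.001434, 0.000213)
  [+7]  conj(Y_{7,7})(Ω₁) = (0.000301, 0.000276) ; Y_{7,7}(Ω₂) = (0.221750, 0.346701) ; Δ = (-0.000029, 0.000166)
Σ over m = (0.351234, 0.000000); ×(4π/15) → (0.294249, 0.000000). Real part: 0.294249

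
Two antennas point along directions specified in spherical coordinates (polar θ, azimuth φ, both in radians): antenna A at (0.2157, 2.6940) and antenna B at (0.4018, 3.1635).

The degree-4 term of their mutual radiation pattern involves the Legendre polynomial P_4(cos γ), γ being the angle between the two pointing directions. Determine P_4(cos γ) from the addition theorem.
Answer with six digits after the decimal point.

0.752037

Addition theorem: P_4(cos γ) = (4π/9) Σ_m Y*_{lm}(Ω₁) Y_{lm}(Ω₂), m = −4…4:
  m=-4: Y*=(-0.000202, -0.000906)  Y=(0.010311, -0.000906)  product (-0.000003, -0.000009)
  m=-3: Y*=(-0.002710, 0.011678)  Y=(-0.068753, 0.004525)  product (0.000133, -0.000815)
  m=-2: Y*=(0.054427, -0.067913)  Y=(0.251957, -0.011046)  product (0.012963, -0.017712)
  m=-1: Y*=(-0.328070, 0.157503)  Y=(-0.498697, 0.010927)  product (0.161887, -0.082131)
  m=+0: Y*=(0.660215, -0.000000)  Y=(0.285734, 0.000000)  product (0.188646, 0.000000)
  m=+1: Y*=(0.328070, 0.157503)  Y=(0.498697, 0.010927)  product (0.161887, 0.082131)
  m=+2: Y*=(0.054427, 0.067913)  Y=(0.251957, 0.011046)  product (0.012963, 0.017712)
  m=+3: Y*=(0.002710, 0.011678)  Y=(0.068753, 0.004525)  product (0.000133, 0.000815)
  m=+4: Y*=(-0.000202, 0.000906)  Y=(0.010311, 0.000906)  product (-0.000003, 0.000009)
Accumulated sum (0.538607, 0.000000); after 4π/(2l+1) scaling, (0.752037, 0.000000) ⇒ P_4 = 0.752037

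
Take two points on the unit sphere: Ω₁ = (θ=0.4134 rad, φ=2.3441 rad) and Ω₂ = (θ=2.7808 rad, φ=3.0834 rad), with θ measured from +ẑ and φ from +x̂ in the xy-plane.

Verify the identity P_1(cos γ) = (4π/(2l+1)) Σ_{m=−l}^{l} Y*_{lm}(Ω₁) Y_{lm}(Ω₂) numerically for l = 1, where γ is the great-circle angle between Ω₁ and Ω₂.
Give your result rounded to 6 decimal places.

-0.752008

Summing Y*_{l m}(θ₁,φ₁)·Y_{l m}(θ₂,φ₂) over m ∈ [−1, 1]; prefactor 4π/(2·1+1) = 4.188790:
  m=-1: -0.096948+0.099322i × -0.121758-0.007093i = +0.012509-0.011406i  (running Σ = +0.012509-0.011406i)
  m=0: +0.447443-0.000000i × -0.457145+0.000000i = -0.204546+0.000000i  (running Σ = -0.192037-0.011406i)
  m=1: +0.096948+0.099322i × +0.121758-0.007093i = +0.012509+0.011406i  (running Σ = -0.179529+0.000000i)
Accumulated sum -0.179529+0.000000i; after 4π/(2l+1) scaling, -0.752008+0.000000i ⇒ P_1 = -0.752008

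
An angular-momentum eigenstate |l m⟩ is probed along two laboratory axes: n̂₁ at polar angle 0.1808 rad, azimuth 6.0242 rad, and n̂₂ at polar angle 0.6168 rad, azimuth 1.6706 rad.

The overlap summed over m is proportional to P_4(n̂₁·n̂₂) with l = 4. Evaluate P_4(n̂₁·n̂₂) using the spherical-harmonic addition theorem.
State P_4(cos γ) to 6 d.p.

-0.319279

Expand P_4 via completeness: Σ_{m} conj(Y_{4,m}) at Ω₁ times Y_{4,m} at Ω₂ —
  term(m=-4) = +0.000003-0.000023i   from Y*(Ω₁)=+0.000236-0.000398i, Y(Ω₂)=+0.045643-0.019255i
  term(m=-3) = +0.001245+0.000671i   from Y*(Ω₁)=+0.005105-0.005019i, Y(Ω₂)=+0.058283+0.188808i
  term(m=-2) = -0.019263+0.016813i   from Y*(Ω₁)=+0.054259-0.030920i, Y(Ω₂)=-0.401285+0.081180i
  term(m=-1) = -0.041038-0.109429i   from Y*(Ω₁)=+0.305257-0.080873i, Y(Ω₂)=-0.036875-0.368251i
  term(m=+0) = -0.110561+0.000000i   from Y*(Ω₁)=+0.713336-0.000000i, Y(Ω₂)=-0.154991+0.000000i
  term(m=+1) = -0.041038+0.109429i   from Y*(Ω₁)=-0.305257-0.080873i, Y(Ω₂)=+0.036875-0.368251i
  term(m=+2) = -0.019263-0.016813i   from Y*(Ω₁)=+0.054259+0.030920i, Y(Ω₂)=-0.401285-0.081180i
  term(m=+3) = +0.001245-0.000671i   from Y*(Ω₁)=-0.005105-0.005019i, Y(Ω₂)=-0.058283+0.188808i
  term(m=+4) = +0.000003+0.000023i   from Y*(Ω₁)=+0.000236+0.000398i, Y(Ω₂)=+0.045643+0.019255i
Σ over m = -0.228667-0.000000i; ×(4π/9) → -0.319279-0.000000i. Real part: -0.319279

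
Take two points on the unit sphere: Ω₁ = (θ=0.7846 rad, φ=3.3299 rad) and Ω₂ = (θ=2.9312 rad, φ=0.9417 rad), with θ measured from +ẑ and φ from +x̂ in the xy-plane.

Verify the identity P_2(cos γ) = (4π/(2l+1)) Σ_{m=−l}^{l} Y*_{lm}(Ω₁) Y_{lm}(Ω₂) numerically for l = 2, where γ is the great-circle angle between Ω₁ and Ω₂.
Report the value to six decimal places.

0.459256

Expand P_2 via completeness: Σ_{m} conj(Y_{2,m}) at Ω₁ times Y_{2,m} at Ω₂ —
  term(m=-2) = (0.000208, -0.003242)   from Y*(Ω₁)=(0.179314, 0.070918), Y(Ω₂)=(-0.005181, -0.016031)
  term(m=-1) = (0.044454, -0.041696)   from Y*(Ω₁)=(-0.379445, -0.072309), Y(Ω₂)=(-0.092843, 0.127578)
  term(m=+0) = (0.093409, 0.000000)   from Y*(Ω₁)=(0.158451, -0.000000), Y(Ω₂)=(0.589515, 0.000000)
  term(m=+1) = (0.044454, 0.041696)   from Y*(Ω₁)=(0.379445, -0.072309), Y(Ω₂)=(0.092843, 0.127578)
  term(m=+2) = (0.000208, 0.003242)   from Y*(Ω₁)=(0.179314, -0.070918), Y(Ω₂)=(-0.005181, 0.016031)
Accumulated sum (0.182732, 0.000000); after 4π/(2l+1) scaling, (0.459256, 0.000000) ⇒ P_2 = 0.459256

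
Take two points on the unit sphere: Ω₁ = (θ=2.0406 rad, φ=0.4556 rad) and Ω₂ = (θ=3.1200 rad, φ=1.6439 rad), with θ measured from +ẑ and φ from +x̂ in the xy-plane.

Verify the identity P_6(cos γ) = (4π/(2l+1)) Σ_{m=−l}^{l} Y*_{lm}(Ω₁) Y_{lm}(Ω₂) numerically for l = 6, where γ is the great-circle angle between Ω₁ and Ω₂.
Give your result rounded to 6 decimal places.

Term-by-term m-sum for l=6 (normalisation 4π/13 = 0.966644):
  m=-6: Y*=-0.22285 + 0.09633j  Y=-0.00000 + 0.00000j  product 0.00000 - 0.00000j
  m=-5: Y*=0.27742 - 0.32459j  Y=0.00000 + 0.00000j  product 0.00000 + 0.00000j
  m=-4: Y*=-0.07043 + 0.27400j  Y=0.00000 - 0.00000j  product 0.00000 + 0.00000j
  m=-3: Y*=0.03158 + 0.15263j  Y=-0.00001 - 0.00005j  product 0.00001 - 0.00000j
  m=-2: Y*=-0.20675 - 0.26662j  Y=-0.00240 + 0.00035j  product 0.00059 + 0.00057j
  m=-1: Y*=-0.03550 - 0.01739j  Y=0.00519 + 0.07080j  product 0.00105 - 0.00260j
  m=+0: Y*=0.33545 + 0.00000j  Y=1.01213 + 0.00000j  product 0.33952 + 0.00000j
  m=+1: Y*=0.03550 - 0.01739j  Y=-0.00519 + 0.07080j  product 0.00105 + 0.00260j
  m=+2: Y*=-0.20675 + 0.26662j  Y=-0.00240 - 0.00035j  product 0.00059 - 0.00057j
  m=+3: Y*=-0.03158 + 0.15263j  Y=0.00001 - 0.00005j  product 0.00001 + 0.00000j
  m=+4: Y*=-0.07043 - 0.27400j  Y=0.00000 + 0.00000j  product 0.00000 - 0.00000j
  m=+5: Y*=-0.27742 - 0.32459j  Y=-0.00000 + 0.00000j  product 0.00000 - 0.00000j
  m=+6: Y*=-0.22285 - 0.09633j  Y=-0.00000 - 0.00000j  product 0.00000 + 0.00000j
Total Σ_m = 0.34281 + 0.00000j. Multiply by 0.966644: 0.33138 + 0.00000j. P_6(cos γ) = 0.331378

0.331378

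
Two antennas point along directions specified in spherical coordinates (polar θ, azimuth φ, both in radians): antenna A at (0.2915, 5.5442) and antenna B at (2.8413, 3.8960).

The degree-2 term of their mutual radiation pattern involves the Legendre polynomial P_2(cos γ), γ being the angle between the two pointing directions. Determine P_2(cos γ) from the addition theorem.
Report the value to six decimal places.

Addition theorem: P_2(cos γ) = (4π/5) Σ_m Y*_{lm}(Ω₁) Y_{lm}(Ω₂), m = −2…2:
  term(m=-2) = -0.00107 - 0.00017j   from Y*(Ω₁)=0.00296 - 0.03177j, Y(Ω₂)=0.00209 - 0.03373j
  term(m=-1) = 0.00359 - 0.04628j   from Y*(Ω₁)=0.15719 - 0.14323j, Y(Ω₂)=0.15907 - 0.14950j
  term(m=+0) = 0.30284 + 0.00000j   from Y*(Ω₁)=0.55264 + 0.00000j, Y(Ω₂)=0.54800 + 0.00000j
  term(m=+1) = 0.00359 + 0.04628j   from Y*(Ω₁)=-0.15719 - 0.14323j, Y(Ω₂)=-0.15907 - 0.14950j
  term(m=+2) = -0.00107 + 0.00017j   from Y*(Ω₁)=0.00296 + 0.03177j, Y(Ω₂)=0.00209 + 0.03373j
Total Σ_m = 0.30789 + 0.00000j. Multiply by 2.513274: 0.77381 + 0.00000j. P_2(cos γ) = 0.773813

0.773813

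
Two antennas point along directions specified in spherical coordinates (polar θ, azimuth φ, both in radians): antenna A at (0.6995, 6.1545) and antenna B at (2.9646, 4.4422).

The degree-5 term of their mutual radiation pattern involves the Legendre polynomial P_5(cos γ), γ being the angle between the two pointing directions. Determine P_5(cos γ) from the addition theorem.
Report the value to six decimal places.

0.419434

Expand P_5 via completeness: Σ_{m} conj(Y_{5,m}) at Ω₁ times Y_{5,m} at Ω₂ —
  [-5]  conj(Y_{5,-5})(Ω₁) = (0.041080, -0.030805) ; Y_{5,-5}(Ω₂) = (-0.000077, 0.000017) ; Δ = (-0.000003, 0.000003)
  [-4]  conj(Y_{5,-4})(Ω₁) = (0.167967, -0.095002) ; Y_{5,-4}(Ω₂) = (-0.000654, -0.001225) ; Δ = (-0.000226, -0.000144)
  [-3]  conj(Y_{5,-3})(Ω₁) = (0.365161, -0.148420) ; Y_{5,-3}(Ω₂) = (0.010565, -0.010046) ; Δ = (0.002367, -0.005237)
  [-2]  conj(Y_{5,-2})(Ω₁) = (0.393222, -0.103499) ; Y_{5,-2}(Ω₂) = (0.084574, 0.050739) ; Δ = (0.038508, 0.011199)
  [-1]  conj(Y_{5,-1})(Ω₁) = (0.000361, -0.000047) ; Y_{5,-1}(Ω₂) = (-0.107653, 0.388692) ; Δ = (-0.000021, 0.000145)
  [+0]  conj(Y_{5,0})(Ω₁) = (-0.392669, -0.000000) ; Y_{5,0}(Ω₂) = (-0.728098, 0.000000) ; Δ = (0.285902, 0.000000)
  [+1]  conj(Y_{5,1})(Ω₁) = (-0.000361, -0.000047) ; Y_{5,1}(Ω₂) = (0.107653, 0.388692) ; Δ = (-0.000021, -0.000145)
  [+2]  conj(Y_{5,2})(Ω₁) = (0.393222, 0.103499) ; Y_{5,2}(Ω₂) = (0.084574, -0.050739) ; Δ = (0.038508, -0.011199)
  [+3]  conj(Y_{5,3})(Ω₁) = (-0.365161, -0.148420) ; Y_{5,3}(Ω₂) = (-0.010565, -0.010046) ; Δ = (0.002367, 0.005237)
  [+4]  conj(Y_{5,4})(Ω₁) = (0.167967, 0.095002) ; Y_{5,4}(Ω₂) = (-0.000654, 0.001225) ; Δ = (-0.000226, 0.000144)
  [+5]  conj(Y_{5,5})(Ω₁) = (-0.041080, -0.030805) ; Y_{5,5}(Ω₂) = (0.000077, 0.000017) ; Δ = (-0.000003, -0.000003)
Σ over m = (0.367152, 0.000000); ×(4π/11) → (0.419434, 0.000000). Real part: 0.419434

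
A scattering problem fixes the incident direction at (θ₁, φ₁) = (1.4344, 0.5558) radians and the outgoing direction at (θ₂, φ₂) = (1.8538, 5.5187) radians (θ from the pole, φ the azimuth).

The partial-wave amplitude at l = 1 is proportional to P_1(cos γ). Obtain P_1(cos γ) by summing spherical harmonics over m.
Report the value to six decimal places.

0.197858

Summing Y*_{l m}(θ₁,φ₁)·Y_{l m}(θ₂,φ₂) over m ∈ [−1, 1]; prefactor 4π/(2·1+1) = 4.188790:
  term(m=-1) = (0.028150, 0.110009)   from Y*(Ω₁)=(0.290764, 0.180598), Y(Ω₂)=(0.239437, 0.229626)
  term(m=+0) = (-0.009065, 0.000000)   from Y*(Ω₁)=(0.066437, -0.000000), Y(Ω₂)=(-0.136438, 0.000000)
  term(m=+1) = (0.028150, -0.110009)   from Y*(Ω₁)=(-0.290764, 0.180598), Y(Ω₂)=(-0.239437, 0.229626)
Σ over m = (0.047235, 0.000000); ×(4π/3) → (0.197858, 0.000000). Real part: 0.197858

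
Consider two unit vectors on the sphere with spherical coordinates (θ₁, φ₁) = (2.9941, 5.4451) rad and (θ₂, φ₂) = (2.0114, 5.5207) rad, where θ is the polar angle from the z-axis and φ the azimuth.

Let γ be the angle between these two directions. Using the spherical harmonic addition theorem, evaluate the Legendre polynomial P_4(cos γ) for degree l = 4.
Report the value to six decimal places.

Addition theorem: P_4(cos γ) = (4π/9) Σ_m Y*_{lm}(Ω₁) Y_{lm}(Ω₂), m = −4…4:
  [-4]  conj(Y_{4,-4})(Ω₁) = -0.00020 + 0.00004j ; Y_{4,-4}(Ω₂) = -0.29495 + 0.02711j ; Δ = 0.00006 - 0.00002j
  [-3]  conj(Y_{4,-3})(Ω₁) = 0.00318 + 0.00231j ; Y_{4,-3}(Ω₂) = 0.25947 - 0.29784j ; Δ = 0.00151 - 0.00035j
  [-2]  conj(Y_{4,-2})(Ω₁) = -0.00444 - 0.04202j ; Y_{4,-2}(Ω₂) = 0.00343 + 0.07470j ; Δ = 0.00312 - 0.00048j
  [-1]  conj(Y_{4,-1})(Ω₁) = -0.17704 + 0.19675j ; Y_{4,-1}(Ω₂) = 0.22788 + 0.21767j ; Δ = -0.08317 + 0.00630j
  [+0]  conj(Y_{4,0})(Ω₁) = 0.75663 + 0.00000j ; Y_{4,0}(Ω₂) = -0.13739 + 0.00000j ; Δ = -0.10395 + 0.00000j
  [+1]  conj(Y_{4,1})(Ω₁) = 0.17704 + 0.19675j ; Y_{4,1}(Ω₂) = -0.22788 + 0.21767j ; Δ = -0.08317 - 0.00630j
  [+2]  conj(Y_{4,2})(Ω₁) = -0.00444 + 0.04202j ; Y_{4,2}(Ω₂) = 0.00343 - 0.07470j ; Δ = 0.00312 + 0.00048j
  [+3]  conj(Y_{4,3})(Ω₁) = -0.00318 + 0.00231j ; Y_{4,3}(Ω₂) = -0.25947 - 0.29784j ; Δ = 0.00151 + 0.00035j
  [+4]  conj(Y_{4,4})(Ω₁) = -0.00020 - 0.00004j ; Y_{4,4}(Ω₂) = -0.29495 - 0.02711j ; Δ = 0.00006 + 0.00002j
Total Σ_m = -0.26090 + 0.00000j. Multiply by 1.396263: -0.36429 + 0.00000j. P_4(cos γ) = -0.364291

-0.364291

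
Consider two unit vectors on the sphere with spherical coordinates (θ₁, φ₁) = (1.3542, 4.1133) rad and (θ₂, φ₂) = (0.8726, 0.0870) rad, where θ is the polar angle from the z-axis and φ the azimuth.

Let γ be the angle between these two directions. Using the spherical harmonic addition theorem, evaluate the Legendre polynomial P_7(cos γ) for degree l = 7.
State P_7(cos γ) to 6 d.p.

0.161140

Addition theorem: P_7(cos γ) = (4π/15) Σ_m Y*_{lm}(Ω₁) Y_{lm}(Ω₂), m = −7…7:
  [-7]  conj(Y_{7,-7})(Ω₁) = -0.368014-0.210108i ; Y_{7,-7}(Ω₂) = +0.063467-0.044264i ; Δ = -0.032657+0.002955i
  [-6]  conj(Y_{7,-6})(Ω₁) = +0.313726-0.152686i ; Y_{7,-6}(Ω₂) = +0.210612-0.121148i ; Δ = +0.047577-0.070165i
  [-5]  conj(Y_{7,-5})(Ω₁) = +0.018972-0.128887i ; Y_{7,-5}(Ω₂) = +0.383681-0.178291i ; Δ = -0.015700-0.052834i
  [-4]  conj(Y_{7,-4})(Ω₁) = +0.253030+0.233481i ; Y_{7,-4}(Ω₂) = +0.362180-0.131386i ; Δ = +0.122318+0.051317i
  [-3]  conj(Y_{7,-3})(Ω₁) = +0.025792-0.005943i ; Y_{7,-3}(Ω₂) = +0.007007-0.001872i ; Δ = +0.000170-0.000090i
  [-2]  conj(Y_{7,-2})(Ω₁) = -0.119380+0.305415i ; Y_{7,-2}(Ω₂) = -0.350875+0.061676i ; Δ = +0.023051-0.114525i
  [-1]  conj(Y_{7,-1})(Ω₁) = -0.007787-0.011404i ; Y_{7,-1}(Ω₂) = -0.169077+0.014747i ; Δ = +0.001485+0.001813i
  [+0]  conj(Y_{7,0})(Ω₁) = -0.321196-0.000000i ; Y_{7,0}(Ω₂) = +0.311769+0.000000i ; Δ = -0.100139-0.000000i
  [+1]  conj(Y_{7,1})(Ω₁) = +0.007787-0.011404i ; Y_{7,1}(Ω₂) = +0.169077+0.014747i ; Δ = +0.001485-0.001813i
  [+2]  conj(Y_{7,2})(Ω₁) = -0.119380-0.305415i ; Y_{7,2}(Ω₂) = -0.350875-0.061676i ; Δ = +0.023051+0.114525i
  [+3]  conj(Y_{7,3})(Ω₁) = -0.025792-0.005943i ; Y_{7,3}(Ω₂) = -0.007007-0.001872i ; Δ = +0.000170+0.000090i
  [+4]  conj(Y_{7,4})(Ω₁) = +0.253030-0.233481i ; Y_{7,4}(Ω₂) = +0.362180+0.131386i ; Δ = +0.122318-0.051317i
  [+5]  conj(Y_{7,5})(Ω₁) = -0.018972-0.128887i ; Y_{7,5}(Ω₂) = -0.383681-0.178291i ; Δ = -0.015700+0.052834i
  [+6]  conj(Y_{7,6})(Ω₁) = +0.313726+0.152686i ; Y_{7,6}(Ω₂) = +0.210612+0.121148i ; Δ = +0.047577+0.070165i
  [+7]  conj(Y_{7,7})(Ω₁) = +0.368014-0.210108i ; Y_{7,7}(Ω₂) = -0.063467-0.044264i ; Δ = -0.032657-0.002955i
Accumulated sum +0.192347+0.000000i; after 4π/(2l+1) scaling, +0.161140+0.000000i ⇒ P_7 = 0.161140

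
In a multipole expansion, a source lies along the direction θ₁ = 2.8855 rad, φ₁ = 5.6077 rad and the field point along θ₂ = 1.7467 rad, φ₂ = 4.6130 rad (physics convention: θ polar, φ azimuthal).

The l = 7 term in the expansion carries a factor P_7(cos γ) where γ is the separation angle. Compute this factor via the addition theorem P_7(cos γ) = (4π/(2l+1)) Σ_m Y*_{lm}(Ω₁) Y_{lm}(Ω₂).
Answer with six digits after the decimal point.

Term-by-term m-sum for l=7 (normalisation 4π/15 = 0.837758):
  m=-7: (0.000001, 0.000033) × (0.287438, -0.344236) = (0.000012, 0.000009)  (running Σ = (0.000012, 0.000009))
  m=-6: (0.000293, -0.000378) × (0.246771, 0.167500) = (0.000136, -0.000044)  (running Σ = (0.000147, -0.000035))
  m=-5: (-0.004154, 0.000998) × (0.097411, -0.179612) = (-0.000225, 0.000843)  (running Σ = (-0.000078, 0.000809))
  m=-4: (0.024241, 0.011402) × (0.289503, 0.121567) = (0.005632, 0.006248)  (running Σ = (0.005554, 0.007056))
  m=-3: (-0.052596, -0.107328) × (0.034521, -0.112327) = (-0.013872, 0.002203)  (running Σ = (-0.008318, 0.009259))
  m=-2: (-0.078980, 0.353480) × (0.306123, 0.061665) = (-0.045975, 0.103338)  (running Σ = (-0.054293, 0.112597))
  m=-1: (0.497852, -0.398890) × (0.008222, -0.082455) = (-0.028797, -0.044330)  (running Σ = (-0.083090, 0.068267))
  m=0: (-0.295476, -0.000000) × (0.310582, 0.000000) = (-0.091769, -0.000000)  (running Σ = (-0.174859, 0.068267))
  m=1: (-0.497852, -0.398890) × (-0.008222, -0.082455) = (-0.028797, 0.044330)  (running Σ = (-0.203657, 0.112597))
  m=2: (-0.078980, -0.353480) × (0.306123, -0.061665) = (-0.045975, -0.103338)  (running Σ = (-0.249632, 0.009259))
  m=3: (0.052596, -0.107328) × (-0.034521, -0.112327) = (-0.013872, -0.002203)  (running Σ = (-0.263503, 0.007056))
  m=4: (0.024241, -0.011402) × (0.289503, -0.121567) = (0.005632, -0.006248)  (running Σ = (-0.257871, 0.000809))
  m=5: (0.004154, 0.000998) × (-0.097411, -0.179612) = (-0.000225, -0.000843)  (running Σ = (-0.258097, -0.000035))
  m=6: (0.000293, 0.000378) × (0.246771, -0.167500) = (0.000136, 0.000044)  (running Σ = (-0.257961, 0.000009))
  m=7: (-0.000001, 0.000033) × (-0.287438, -0.344236) = (0.000012, -0.000009)  (running Σ = (-0.257950, -0.000000))
Σ over m = (-0.257950, -0.000000); ×(4π/15) → (-0.216099, -0.000000). Real part: -0.216099

-0.216099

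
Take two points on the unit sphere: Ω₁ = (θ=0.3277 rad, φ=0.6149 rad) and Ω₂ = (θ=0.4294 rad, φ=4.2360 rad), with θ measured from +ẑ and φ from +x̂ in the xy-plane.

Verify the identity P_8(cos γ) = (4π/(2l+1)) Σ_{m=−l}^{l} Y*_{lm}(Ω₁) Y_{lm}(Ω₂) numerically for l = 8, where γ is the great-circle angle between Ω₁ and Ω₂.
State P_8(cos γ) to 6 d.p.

0.223035

Term-by-term m-sum for l=8 (normalisation 4π/17 = 0.739198):
  m=-8: +0.000012-0.000058i × -0.000365-0.000289i = -0.000000+0.000000i  (running Σ = -0.000000+0.000000i)
  m=-7: -0.000277-0.000641i × -0.000780+0.003988i = +0.000003-0.000001i  (running Σ = +0.000003-0.000001i)
  m=-6: -0.004447-0.002713i × +0.021454-0.006245i = -0.000112-0.000030i  (running Σ = -0.000110-0.000031i)
  m=-5: -0.027719+0.001863i × -0.059861-0.063026i = +0.001777+0.001636i  (running Σ = +0.001667+0.001604i)
  m=-4: -0.084342+0.068483i × -0.079891+0.229670i = -0.008990-0.024842i  (running Σ = -0.007323-0.023237i)
  m=-3: -0.082283+0.292859i × +0.462870-0.065998i = -0.018758+0.140986i  (running Σ = -0.026081+0.117749i)
  m=-2: +0.186368+0.525190i × -0.302616-0.425667i = +0.167158-0.238261i  (running Σ = +0.141076-0.120513i)
  m=-1: +0.398887+0.281709i × -0.041873+0.081145i = -0.039562+0.020572i  (running Σ = +0.101514-0.099941i)
  m=0: -0.210905-0.000000i × -0.467965+0.000000i = +0.098696+0.000000i  (running Σ = +0.200211-0.099941i)
  m=1: -0.398887+0.281709i × +0.041873+0.081145i = -0.039562-0.020572i  (running Σ = +0.160649-0.120513i)
  m=2: +0.186368-0.525190i × -0.302616+0.425667i = +0.167158+0.238261i  (running Σ = +0.327807+0.117749i)
  m=3: +0.082283+0.292859i × -0.462870-0.065998i = -0.018758-0.140986i  (running Σ = +0.309048-0.023237i)
  m=4: -0.084342-0.068483i × -0.079891-0.229670i = -0.008990+0.024842i  (running Σ = +0.300058+0.001604i)
  m=5: +0.027719+0.001863i × +0.059861-0.063026i = +0.001777-0.001636i  (running Σ = +0.301835-0.000031i)
  m=6: -0.004447+0.002713i × +0.021454+0.006245i = -0.000112+0.000030i  (running Σ = +0.301722-0.000001i)
  m=7: +0.000277-0.000641i × +0.000780+0.003988i = +0.000003+0.000001i  (running Σ = +0.301725+0.000000i)
  m=8: +0.000012+0.000058i × -0.000365+0.000289i = -0.000000-0.000000i  (running Σ = +0.301725+0.000000i)
Σ over m = +0.301725+0.000000i; ×(4π/17) → +0.223035+0.000000i. Real part: 0.223035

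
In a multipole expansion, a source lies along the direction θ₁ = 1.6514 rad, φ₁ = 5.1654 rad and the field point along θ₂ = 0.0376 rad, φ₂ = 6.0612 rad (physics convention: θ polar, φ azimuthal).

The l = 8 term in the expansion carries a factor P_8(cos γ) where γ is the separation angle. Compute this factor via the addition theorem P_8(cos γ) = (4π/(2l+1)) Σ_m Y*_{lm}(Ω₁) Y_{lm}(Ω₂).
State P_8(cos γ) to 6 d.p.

0.241974

Term-by-term m-sum for l=8 (normalisation 4π/17 = 0.739198):
  m=-8: -0.44486 - 0.23301j × -0.00000 + 0.00000j = 0.00000 - 0.00000j  (running Σ = 0.00000 - 0.00000j)
  m=-7: -0.00478 + 0.16220j × 0.00000 + 0.00000j = -0.00000 - 0.00000j  (running Σ = -0.00000 - 0.00000j)
  m=-6: -0.30380 + 0.13696j × 0.00000 + 0.00000j = -0.00000 - 0.00000j  (running Σ = -0.00000 - 0.00000j)
  m=-5: 0.14370 + 0.11964j × 0.00000 + 0.00000j = -0.00000 + 0.00000j  (running Σ = -0.00000 + 0.00000j)
  m=-4: -0.06655 + 0.27048j × 0.00002 + 0.00002j = -0.00001 + 0.00000j  (running Σ = -0.00001 + 0.00000j)
  m=-3: 0.19290 - 0.04147j × 0.00058 + 0.00046j = 0.00013 + 0.00006j  (running Σ = 0.00012 + 0.00007j)
  m=-2: 0.15657 + 0.19977j × 0.01307 + 0.00622j = 0.00080 + 0.00358j  (running Σ = 0.00093 + 0.00365j)
  m=-1: 0.08814 - 0.18108j × 0.17872 + 0.04034j = 0.02306 - 0.02881j  (running Σ = 0.02399 - 0.02516j)
  m=0: 0.24643 + 0.00000j × 1.13369 + 0.00000j = 0.27938 + 0.00000j  (running Σ = 0.30336 - 0.02516j)
  m=1: -0.08814 - 0.18108j × -0.17872 + 0.04034j = 0.02306 + 0.02881j  (running Σ = 0.32642 + 0.00365j)
  m=2: 0.15657 - 0.19977j × 0.01307 - 0.00622j = 0.00080 - 0.00358j  (running Σ = 0.32722 + 0.00007j)
  m=3: -0.19290 - 0.04147j × -0.00058 + 0.00046j = 0.00013 - 0.00006j  (running Σ = 0.32735 + 0.00000j)
  m=4: -0.06655 - 0.27048j × 0.00002 - 0.00002j = -0.00001 - 0.00000j  (running Σ = 0.32735 + 0.00000j)
  m=5: -0.14370 + 0.11964j × -0.00000 + 0.00000j = -0.00000 - 0.00000j  (running Σ = 0.32735 - 0.00000j)
  m=6: -0.30380 - 0.13696j × 0.00000 - 0.00000j = -0.00000 + 0.00000j  (running Σ = 0.32735 - 0.00000j)
  m=7: 0.00478 + 0.16220j × -0.00000 + 0.00000j = -0.00000 + 0.00000j  (running Σ = 0.32735 - 0.00000j)
  m=8: -0.44486 + 0.23301j × -0.00000 - 0.00000j = 0.00000 + 0.00000j  (running Σ = 0.32735 + 0.00000j)
Accumulated sum 0.32735 + 0.00000j; after 4π/(2l+1) scaling, 0.24197 + 0.00000j ⇒ P_8 = 0.241974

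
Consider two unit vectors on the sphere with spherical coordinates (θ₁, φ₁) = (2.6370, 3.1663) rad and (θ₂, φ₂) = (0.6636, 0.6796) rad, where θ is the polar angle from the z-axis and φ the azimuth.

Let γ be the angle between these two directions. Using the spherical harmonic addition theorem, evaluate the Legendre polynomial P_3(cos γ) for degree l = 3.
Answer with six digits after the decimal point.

Summing Y*_{l m}(θ₁,φ₁)·Y_{l m}(θ₂,φ₂) over m ∈ [−3, 3]; prefactor 4π/(2·3+1) = 1.795196:
  [-3]  conj(Y_{3,-3})(Ω₁) = -0.047015-0.003491i ; Y_{3,-3}(Ω₂) = -0.043984-0.087019i ; Δ = +0.001764+0.004245i
  [-2]  conj(Y_{3,-2})(Ω₁) = -0.208839-0.010328i ; Y_{3,-2}(Ω₂) = +0.064152-0.298644i ; Δ = -0.016482+0.061706i
  [-1]  conj(Y_{3,-1})(Ω₁) = -0.442244-0.010929i ; Y_{3,-1}(Ω₂) = +0.325621-0.263102i ; Δ = -0.146880+0.112797i
  [+0]  conj(Y_{3,0})(Ω₁) = -0.271584-0.000000i ; Y_{3,0}(Ω₂) = +0.030276+0.000000i ; Δ = -0.008222-0.000000i
  [+1]  conj(Y_{3,1})(Ω₁) = +0.442244-0.010929i ; Y_{3,1}(Ω₂) = -0.325621-0.263102i ; Δ = -0.146880-0.112797i
  [+2]  conj(Y_{3,2})(Ω₁) = -0.208839+0.010328i ; Y_{3,2}(Ω₂) = +0.064152+0.298644i ; Δ = -0.016482-0.061706i
  [+3]  conj(Y_{3,3})(Ω₁) = +0.047015-0.003491i ; Y_{3,3}(Ω₂) = +0.043984-0.087019i ; Δ = +0.001764-0.004245i
Accumulated sum -0.331417+0.000000i; after 4π/(2l+1) scaling, -0.594959+0.000000i ⇒ P_3 = -0.594959

-0.594959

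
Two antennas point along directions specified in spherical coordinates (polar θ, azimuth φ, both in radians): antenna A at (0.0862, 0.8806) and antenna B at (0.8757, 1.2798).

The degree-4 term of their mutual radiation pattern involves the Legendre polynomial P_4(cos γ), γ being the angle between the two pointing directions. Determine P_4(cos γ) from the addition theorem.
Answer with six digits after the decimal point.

-0.412805

Addition theorem: P_4(cos γ) = (4π/9) Σ_m Y*_{lm}(Ω₁) Y_{lm}(Ω₂), m = −4…4:
  m=-4: -0.00002 - 0.00001j × 0.06091 + 0.14138j = -0.00000 - 0.00000j  (running Σ = -0.00000 - 0.00000j)
  m=-3: -0.00070 + 0.00038j × -0.27824 + 0.23332j = 0.00011 - 0.00027j  (running Σ = 0.00011 - 0.00027j)
  m=-2: -0.00279 + 0.01448j × -0.30844 - 0.20296j = 0.00380 - 0.00390j  (running Σ = 0.00391 - 0.00417j)
  m=-1: 0.10200 + 0.12354j × -0.00859 + 0.02868j = -0.00442 + 0.00186j  (running Σ = -0.00051 - 0.00231j)
  m=0: 0.81512 + 0.00000j × -0.36144 + 0.00000j = -0.29462 + 0.00000j  (running Σ = -0.29513 - 0.00231j)
  m=1: -0.10200 + 0.12354j × 0.00859 + 0.02868j = -0.00442 - 0.00186j  (running Σ = -0.29955 - 0.00417j)
  m=2: -0.00279 - 0.01448j × -0.30844 + 0.20296j = 0.00380 + 0.00390j  (running Σ = -0.29575 - 0.00027j)
  m=3: 0.00070 + 0.00038j × 0.27824 + 0.23332j = 0.00011 + 0.00027j  (running Σ = -0.29565 - 0.00000j)
  m=4: -0.00002 + 0.00001j × 0.06091 - 0.14138j = -0.00000 + 0.00000j  (running Σ = -0.29565 + 0.00000j)
Accumulated sum -0.29565 + 0.00000j; after 4π/(2l+1) scaling, -0.41280 + 0.00000j ⇒ P_4 = -0.412805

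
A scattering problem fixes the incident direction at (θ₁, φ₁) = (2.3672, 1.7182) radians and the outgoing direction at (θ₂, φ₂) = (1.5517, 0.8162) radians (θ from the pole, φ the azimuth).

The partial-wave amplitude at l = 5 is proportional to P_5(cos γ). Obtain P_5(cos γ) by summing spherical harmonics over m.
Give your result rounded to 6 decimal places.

Addition theorem: P_5(cos γ) = (4π/11) Σ_m Y*_{lm}(Ω₁) Y_{lm}(Ω₂), m = −5…5:
  m=-5: -0.05216 + 0.05747j × -0.27371 + 0.37431j = -0.00723 - 0.03525j  (running Σ = -0.00723 - 0.03525j)
  m=-4: -0.20852 - 0.13950j × -0.02779 + 0.00344j = 0.00628 + 0.00316j  (running Σ = -0.00096 - 0.03209j)
  m=-3: 0.18219 - 0.38479j × 0.26513 + 0.22016j = 0.13302 - 0.06191j  (running Σ = 0.13206 - 0.09400j)
  m=-2: 0.30214 + 0.09175j × 0.00199 + 0.03225j = -0.00236 + 0.00993j  (running Σ = 0.12970 - 0.08407j)
  m=-1: 0.02205 - 0.14852j × 0.21823 - 0.23211j = -0.02966 - 0.03753j  (running Σ = 0.10004 - 0.12161j)
  m=0: 0.36111 + 0.00000j × 0.03344 + 0.00000j = 0.01208 + 0.00000j  (running Σ = 0.11212 - 0.12161j)
  m=1: -0.02205 - 0.14852j × -0.21823 - 0.23211j = -0.02966 + 0.03753j  (running Σ = 0.08246 - 0.08407j)
  m=2: 0.30214 - 0.09175j × 0.00199 - 0.03225j = -0.00236 - 0.00993j  (running Σ = 0.08010 - 0.09400j)
  m=3: -0.18219 - 0.38479j × -0.26513 + 0.22016j = 0.13302 + 0.06191j  (running Σ = 0.21312 - 0.03209j)
  m=4: -0.20852 + 0.13950j × -0.02779 - 0.00344j = 0.00628 - 0.00316j  (running Σ = 0.21939 - 0.03525j)
  m=5: 0.05216 + 0.05747j × 0.27371 + 0.37431j = -0.00723 + 0.03525j  (running Σ = 0.21216 + 0.00000j)
Total Σ_m = 0.21216 + 0.00000j. Multiply by 1.142397: 0.24237 + 0.00000j. P_5(cos γ) = 0.242371

0.242371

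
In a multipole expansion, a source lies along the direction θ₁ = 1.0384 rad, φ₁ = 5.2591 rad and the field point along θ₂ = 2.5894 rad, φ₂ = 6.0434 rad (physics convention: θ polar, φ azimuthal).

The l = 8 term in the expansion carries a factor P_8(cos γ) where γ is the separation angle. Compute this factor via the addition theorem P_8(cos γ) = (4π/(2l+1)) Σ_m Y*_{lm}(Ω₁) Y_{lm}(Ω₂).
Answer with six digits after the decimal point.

Summing Y*_{l m}(θ₁,φ₁)·Y_{l m}(θ₂,φ₂) over m ∈ [−8, 8]; prefactor 4π/(2·8+1) = 0.739198:
  [-8]  conj(Y_{8,-8})(Ω₁) = (-0.052008, -0.147633) ; Y_{8,-8}(Ω₂) = (-0.001006, 0.002778) ; Δ = (0.000462, 0.000004)
  [-7]  conj(Y_{8,-7})(Ω₁) = (0.233480, -0.285565) ; Y_{8,-7}(Ω₂) = (0.002062, -0.019071) ; Δ = (-0.004965, -0.005041)
  [-6]  conj(Y_{8,-6})(Ω₁) = (0.436914, 0.060980) ; Y_{8,-6}(Ω₂) = (0.010196, 0.076745) ; Δ = (-0.000225, 0.034153)
  [-5]  conj(Y_{8,-5})(Ω₁) = (0.067256, 0.155577) ; Y_{8,-5}(Ω₂) = (-0.078651, -0.201661) ; Δ = (0.026084, -0.025799)
  [-4]  conj(Y_{8,-4})(Ω₁) = (0.149073, -0.210567) ; Y_{8,-4}(Ω₂) = (0.239802, 0.341898) ; Δ = (0.107740, 0.000473)
  [-3]  conj(Y_{8,-3})(Ω₁) = (0.314012, 0.021808) ; Y_{8,-3}(Ω₂) = (-0.375003, -0.328476) ; Δ = (-0.110592, -0.111323)
  [-2]  conj(Y_{8,-2})(Ω₁) = (-0.050093, -0.096841) ; Y_{8,-2}(Ω₂) = (0.176906, 0.092003) ; Δ = (0.000048, -0.021740)
  [-1]  conj(Y_{8,-1})(Ω₁) = (0.174863, -0.287325) ; Y_{8,-1}(Ω₂) = (0.319919, 0.078217) ; Δ = (0.078416, -0.078243)
  [+0]  conj(Y_{8,0})(Ω₁) = (-0.060798, -0.000000) ; Y_{8,0}(Ω₂) = (-0.322602, 0.000000) ; Δ = (0.019614, 0.000000)
  [+1]  conj(Y_{8,1})(Ω₁) = (-0.174863, -0.287325) ; Y_{8,1}(Ω₂) = (-0.319919, 0.078217) ; Δ = (0.078416, 0.078243)
  [+2]  conj(Y_{8,2})(Ω₁) = (-0.050093, 0.096841) ; Y_{8,2}(Ω₂) = (0.176906, -0.092003) ; Δ = (0.000048, 0.021740)
  [+3]  conj(Y_{8,3})(Ω₁) = (-0.314012, 0.021808) ; Y_{8,3}(Ω₂) = (0.375003, -0.328476) ; Δ = (-0.110592, 0.111323)
  [+4]  conj(Y_{8,4})(Ω₁) = (0.149073, 0.210567) ; Y_{8,4}(Ω₂) = (0.239802, -0.341898) ; Δ = (0.107740, -0.000473)
  [+5]  conj(Y_{8,5})(Ω₁) = (-0.067256, 0.155577) ; Y_{8,5}(Ω₂) = (0.078651, -0.201661) ; Δ = (0.026084, 0.025799)
  [+6]  conj(Y_{8,6})(Ω₁) = (0.436914, -0.060980) ; Y_{8,6}(Ω₂) = (0.010196, -0.076745) ; Δ = (-0.000225, -0.034153)
  [+7]  conj(Y_{8,7})(Ω₁) = (-0.233480, -0.285565) ; Y_{8,7}(Ω₂) = (-0.002062, -0.019071) ; Δ = (-0.004965, 0.005041)
  [+8]  conj(Y_{8,8})(Ω₁) = (-0.052008, 0.147633) ; Y_{8,8}(Ω₂) = (-0.001006, -0.002778) ; Δ = (0.000462, -0.000004)
Accumulated sum (0.213551, 0.000000); after 4π/(2l+1) scaling, (0.157856, 0.000000) ⇒ P_8 = 0.157856

0.157856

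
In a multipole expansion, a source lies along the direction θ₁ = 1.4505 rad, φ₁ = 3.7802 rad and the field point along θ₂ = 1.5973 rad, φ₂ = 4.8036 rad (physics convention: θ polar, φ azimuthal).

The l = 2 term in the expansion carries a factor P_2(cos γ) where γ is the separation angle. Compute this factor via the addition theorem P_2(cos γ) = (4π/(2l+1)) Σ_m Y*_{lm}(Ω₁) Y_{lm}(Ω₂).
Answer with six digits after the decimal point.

-0.104719

Summing Y*_{l m}(θ₁,φ₁)·Y_{l m}(θ₂,φ₂) over m ∈ [−2, 2]; prefactor 4π/(2·2+1) = 2.513274:
  m=-2: 0.11017 + 0.36442j × -0.37960 + 0.07003j = -0.06734 - 0.13062j  (running Σ = -0.06734 - 0.13062j)
  m=-1: -0.07390 - 0.05486j × -0.00186 - 0.02038j = -0.00098 + 0.00161j  (running Σ = -0.06832 - 0.12901j)
  m=0: -0.30177 + 0.00000j × -0.31473 + 0.00000j = 0.09497 + 0.00000j  (running Σ = 0.02665 - 0.12901j)
  m=1: 0.07390 - 0.05486j × 0.00186 - 0.02038j = -0.00098 - 0.00161j  (running Σ = 0.02567 - 0.13062j)
  m=2: 0.11017 - 0.36442j × -0.37960 - 0.07003j = -0.06734 + 0.13062j  (running Σ = -0.04167 + 0.00000j)
Accumulated sum -0.04167 + 0.00000j; after 4π/(2l+1) scaling, -0.10472 + 0.00000j ⇒ P_2 = -0.104719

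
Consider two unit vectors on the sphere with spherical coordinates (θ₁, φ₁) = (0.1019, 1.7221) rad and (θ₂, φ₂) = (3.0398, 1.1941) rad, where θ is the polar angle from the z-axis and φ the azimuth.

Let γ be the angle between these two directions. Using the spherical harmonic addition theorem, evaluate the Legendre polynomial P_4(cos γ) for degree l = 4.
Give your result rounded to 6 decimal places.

Term-by-term m-sum for l=4 (normalisation 4π/9 = 1.396263):
  term(m=-4) = (-0.000000, 0.000000)   from Y*(Ω₁)=(0.000039, 0.000027), Y(Ω₂)=(0.000003, 0.000047)
  term(m=-3) = (0.000000, -0.000002)   from Y*(Ω₁)=(0.000575, -0.001178), Y(Ω₂)=(0.001182, -0.000557)
  term(m=-2) = (0.000207, 0.000366)   from Y*(Ω₁)=(-0.019586, -0.006115), Y(Ω₂)=(-0.014935, -0.014008)
  term(m=-1) = (-0.030510, -0.017795)   from Y*(Ω₁)=(-0.028341, 0.185882), Y(Ω₂)=(-0.069098, 0.174672)
  term(m=+0) = (0.644713, 0.000000)   from Y*(Ω₁)=(0.802895, -0.000000), Y(Ω₂)=(0.802985, 0.000000)
  term(m=+1) = (-0.030510, 0.017795)   from Y*(Ω₁)=(0.028341, 0.185882), Y(Ω₂)=(0.069098, 0.174672)
  term(m=+2) = (0.000207, -0.000366)   from Y*(Ω₁)=(-0.019586, 0.006115), Y(Ω₂)=(-0.014935, 0.014008)
  term(m=+3) = (0.000000, 0.000002)   from Y*(Ω₁)=(-0.000575, -0.001178), Y(Ω₂)=(-0.001182, -0.000557)
  term(m=+4) = (-0.000000, -0.000000)   from Y*(Ω₁)=(0.000039, -0.000027), Y(Ω₂)=(0.000003, -0.000047)
Σ over m = (0.584107, 0.000000); ×(4π/9) → (0.815567, 0.000000). Real part: 0.815567

0.815567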